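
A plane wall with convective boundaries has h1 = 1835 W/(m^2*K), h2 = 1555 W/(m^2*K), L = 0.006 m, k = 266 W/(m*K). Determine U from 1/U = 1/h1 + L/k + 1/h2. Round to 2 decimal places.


1/U = 1/h1 + L/k + 1/h2
1/U = 1/1835 + 0.006/266 + 1/1555
1/U = 0.0005449591 + 2.25564e-05 + 0.0006430868
1/U = 0.0012106023
U = 826.04 W/(m^2*K)


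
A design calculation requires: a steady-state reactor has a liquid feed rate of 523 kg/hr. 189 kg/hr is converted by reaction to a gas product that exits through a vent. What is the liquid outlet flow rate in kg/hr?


Steady-state mass balance on the main outlet: F_out = F_in - F_removed
F_out = 523 - 189
F_out = 334 kg/hr


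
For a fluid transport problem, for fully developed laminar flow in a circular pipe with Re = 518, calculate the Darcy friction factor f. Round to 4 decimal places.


f = 64 / Re
f = 64 / 518
f = 0.1236


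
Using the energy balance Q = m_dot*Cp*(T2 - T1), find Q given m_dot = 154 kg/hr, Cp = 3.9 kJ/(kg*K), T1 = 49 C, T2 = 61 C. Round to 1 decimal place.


Q = m_dot * Cp * (T2 - T1)
Q = 154 * 3.9 * (61 - 49)
Q = 154 * 3.9 * 12
Q = 7207.2 kJ/hr


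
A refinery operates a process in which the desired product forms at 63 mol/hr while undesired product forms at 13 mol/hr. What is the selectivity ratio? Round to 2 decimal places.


S = desired product rate / undesired product rate
S = 63 / 13
S = 4.85


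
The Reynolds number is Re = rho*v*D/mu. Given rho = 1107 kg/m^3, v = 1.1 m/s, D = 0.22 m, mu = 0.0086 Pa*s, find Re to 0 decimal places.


Re = rho * v * D / mu
Re = 1107 * 1.1 * 0.22 / 0.0086
Re = 267.894 / 0.0086
Re = 31150


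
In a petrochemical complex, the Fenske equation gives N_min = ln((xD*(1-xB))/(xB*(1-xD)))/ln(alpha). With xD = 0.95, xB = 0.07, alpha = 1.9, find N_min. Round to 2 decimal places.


N_min = ln((xD*(1-xB))/(xB*(1-xD))) / ln(alpha)
Numerator inside ln: 0.8835 / 0.0035 = 252.428571
ln(252.428571) = 5.531128
ln(alpha) = ln(1.9) = 0.641854
N_min = 5.531128 / 0.641854 = 8.62


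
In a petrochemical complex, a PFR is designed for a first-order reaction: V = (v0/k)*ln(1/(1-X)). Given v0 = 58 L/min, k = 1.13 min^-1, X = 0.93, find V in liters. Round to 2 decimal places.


V = (v0/k) * ln(1/(1-X))
V = (58/1.13) * ln(1/(1-0.93))
V = 51.327434 * ln(14.285714)
V = 51.327434 * 2.65926
V = 136.49 L


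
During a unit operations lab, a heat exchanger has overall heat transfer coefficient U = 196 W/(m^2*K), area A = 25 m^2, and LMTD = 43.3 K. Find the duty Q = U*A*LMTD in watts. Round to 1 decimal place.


Q = U * A * LMTD
Q = 196 * 25 * 43.3
Q = 212170.0 W


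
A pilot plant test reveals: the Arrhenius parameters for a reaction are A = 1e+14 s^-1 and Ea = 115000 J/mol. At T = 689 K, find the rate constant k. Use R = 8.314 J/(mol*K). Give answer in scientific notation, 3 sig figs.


k = A * exp(-Ea/(R*T))
k = 1e+14 * exp(-115000 / (8.314 * 689))
k = 1e+14 * exp(-20.075603)
k = 1.91e+05


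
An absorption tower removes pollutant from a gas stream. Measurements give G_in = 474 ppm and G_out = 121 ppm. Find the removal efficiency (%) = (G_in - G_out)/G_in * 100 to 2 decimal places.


Efficiency = (G_in - G_out) / G_in * 100%
Efficiency = (474 - 121) / 474 * 100
Efficiency = 353 / 474 * 100
Efficiency = 74.47%


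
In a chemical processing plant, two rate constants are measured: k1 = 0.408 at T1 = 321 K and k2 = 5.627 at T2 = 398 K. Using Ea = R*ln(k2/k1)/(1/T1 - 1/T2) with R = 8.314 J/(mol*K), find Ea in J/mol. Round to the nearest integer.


Ea = R * ln(k2/k1) / (1/T1 - 1/T2)
ln(k2/k1) = ln(5.627/0.408) = 2.6240645
1/T1 - 1/T2 = 1/321 - 1/398 = 0.000602701983
Ea = 8.314 * 2.6240645 / 0.000602701983
Ea = 36198 J/mol


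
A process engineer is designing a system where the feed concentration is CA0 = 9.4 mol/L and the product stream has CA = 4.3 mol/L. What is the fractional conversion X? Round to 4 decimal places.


X = (CA0 - CA) / CA0
X = (9.4 - 4.3) / 9.4
X = 5.1 / 9.4
X = 0.5426


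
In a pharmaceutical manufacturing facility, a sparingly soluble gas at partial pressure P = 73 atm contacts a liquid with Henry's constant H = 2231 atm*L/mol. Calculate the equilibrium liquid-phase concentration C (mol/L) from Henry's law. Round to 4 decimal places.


C = P / H
C = 73 / 2231
C = 0.0327 mol/L


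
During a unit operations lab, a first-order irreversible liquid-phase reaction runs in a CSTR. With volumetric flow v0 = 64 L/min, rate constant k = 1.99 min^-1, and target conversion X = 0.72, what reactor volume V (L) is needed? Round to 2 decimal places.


V = v0 * X / (k * (1 - X))
V = 64 * 0.72 / (1.99 * (1 - 0.72))
V = 46.08 / (1.99 * 0.28)
V = 46.08 / 0.5572
V = 82.70 L


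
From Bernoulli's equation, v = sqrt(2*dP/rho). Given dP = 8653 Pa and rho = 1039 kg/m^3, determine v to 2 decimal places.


v = sqrt(2*dP/rho)
v = sqrt(2*8653/1039)
v = sqrt(16.6564)
v = 4.08 m/s


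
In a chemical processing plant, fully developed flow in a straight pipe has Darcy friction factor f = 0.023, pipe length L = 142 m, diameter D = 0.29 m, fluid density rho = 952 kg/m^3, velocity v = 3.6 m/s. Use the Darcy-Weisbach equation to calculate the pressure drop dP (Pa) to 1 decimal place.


dP = f * (L/D) * (rho*v^2/2)
dP = 0.023 * (142/0.29) * (952*3.6^2/2)
L/D = 489.65517241
rho*v^2/2 = 952*12.96/2 = 6168.96
dP = 0.023 * 489.65517241 * 6168.96
dP = 69475.3 Pa


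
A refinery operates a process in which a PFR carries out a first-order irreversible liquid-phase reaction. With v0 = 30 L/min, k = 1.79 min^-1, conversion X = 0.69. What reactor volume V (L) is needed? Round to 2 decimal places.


V = (v0/k) * ln(1/(1-X))
V = (30/1.79) * ln(1/(1-0.69))
V = 16.759777 * ln(3.225806)
V = 16.759777 * 1.171183
V = 19.63 L


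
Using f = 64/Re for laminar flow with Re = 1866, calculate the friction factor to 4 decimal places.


f = 64 / Re
f = 64 / 1866
f = 0.0343


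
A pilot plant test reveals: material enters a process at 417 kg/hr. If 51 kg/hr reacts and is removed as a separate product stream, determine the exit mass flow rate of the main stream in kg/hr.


Steady-state mass balance on the main outlet: F_out = F_in - F_removed
F_out = 417 - 51
F_out = 366 kg/hr


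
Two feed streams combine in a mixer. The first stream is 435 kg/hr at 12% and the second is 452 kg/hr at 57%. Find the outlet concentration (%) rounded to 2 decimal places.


Mass balance on solute: F1*x1 + F2*x2 = F3*x3
F3 = F1 + F2 = 435 + 452 = 887 kg/hr
x3 = (F1*x1 + F2*x2)/F3
x3 = (435*0.12 + 452*0.57) / 887
x3 = 34.93%


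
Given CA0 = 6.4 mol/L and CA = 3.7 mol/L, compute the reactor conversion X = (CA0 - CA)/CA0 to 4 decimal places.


X = (CA0 - CA) / CA0
X = (6.4 - 3.7) / 6.4
X = 2.7 / 6.4
X = 0.4219


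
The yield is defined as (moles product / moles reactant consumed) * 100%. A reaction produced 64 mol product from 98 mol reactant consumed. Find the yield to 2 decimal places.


Yield = (moles product / moles consumed) * 100%
Yield = (64 / 98) * 100
Yield = 0.6531 * 100
Yield = 65.31%


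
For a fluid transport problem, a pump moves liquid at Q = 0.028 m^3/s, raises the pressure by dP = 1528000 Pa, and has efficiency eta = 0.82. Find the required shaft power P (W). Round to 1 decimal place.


P = Q * dP / eta
P = 0.028 * 1528000 / 0.82
P = 42784.0 / 0.82
P = 52175.6 W


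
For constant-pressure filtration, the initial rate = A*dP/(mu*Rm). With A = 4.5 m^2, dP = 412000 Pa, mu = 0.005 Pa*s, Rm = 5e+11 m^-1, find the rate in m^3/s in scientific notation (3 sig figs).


rate = A * dP / (mu * Rm)
rate = 4.5 * 412000 / (0.005 * 5e+11)
rate = 1854000.0 / 2.500e+09
rate = 7.42e-04 m^3/s


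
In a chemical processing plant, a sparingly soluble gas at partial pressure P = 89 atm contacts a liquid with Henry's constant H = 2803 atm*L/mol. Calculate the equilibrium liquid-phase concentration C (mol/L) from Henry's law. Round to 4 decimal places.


C = P / H
C = 89 / 2803
C = 0.0318 mol/L


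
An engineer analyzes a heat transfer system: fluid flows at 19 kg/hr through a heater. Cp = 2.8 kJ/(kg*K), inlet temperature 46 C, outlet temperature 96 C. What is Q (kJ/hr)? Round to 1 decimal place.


Q = m_dot * Cp * (T2 - T1)
Q = 19 * 2.8 * (96 - 46)
Q = 19 * 2.8 * 50
Q = 2660.0 kJ/hr


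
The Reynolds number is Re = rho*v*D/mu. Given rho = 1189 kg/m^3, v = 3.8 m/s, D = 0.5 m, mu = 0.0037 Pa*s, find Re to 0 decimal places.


Re = rho * v * D / mu
Re = 1189 * 3.8 * 0.5 / 0.0037
Re = 2259.1 / 0.0037
Re = 610568


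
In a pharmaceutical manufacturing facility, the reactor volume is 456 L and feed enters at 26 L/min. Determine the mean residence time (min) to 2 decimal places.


tau = V / v0
tau = 456 / 26
tau = 17.54 min


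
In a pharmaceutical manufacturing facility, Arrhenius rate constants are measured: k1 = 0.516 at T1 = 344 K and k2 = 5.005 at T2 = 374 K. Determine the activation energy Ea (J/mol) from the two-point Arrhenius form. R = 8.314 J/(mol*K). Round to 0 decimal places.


Ea = R * ln(k2/k1) / (1/T1 - 1/T2)
ln(k2/k1) = ln(5.005/0.516) = 2.2720859
1/T1 - 1/T2 = 1/344 - 1/374 = 0.000233179953
Ea = 8.314 * 2.2720859 / 0.000233179953
Ea = 81011 J/mol


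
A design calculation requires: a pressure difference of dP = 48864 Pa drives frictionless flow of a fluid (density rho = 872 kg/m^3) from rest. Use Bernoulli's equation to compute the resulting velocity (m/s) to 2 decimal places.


v = sqrt(2*dP/rho)
v = sqrt(2*48864/872)
v = sqrt(112.073394)
v = 10.59 m/s


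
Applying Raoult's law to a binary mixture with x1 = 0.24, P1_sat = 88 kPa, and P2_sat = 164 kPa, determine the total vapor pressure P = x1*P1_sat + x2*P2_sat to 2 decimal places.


P = x1*P1_sat + x2*P2_sat
x2 = 1 - x1 = 1 - 0.24 = 0.76
P = 0.24*88 + 0.76*164
P = 21.12 + 124.64
P = 145.76 kPa


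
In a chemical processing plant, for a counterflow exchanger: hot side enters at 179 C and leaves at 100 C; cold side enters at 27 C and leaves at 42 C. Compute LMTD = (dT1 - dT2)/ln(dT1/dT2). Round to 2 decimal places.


dT1 = Th_in - Tc_out = 179 - 42 = 137
dT2 = Th_out - Tc_in = 100 - 27 = 73
LMTD = (dT1 - dT2) / ln(dT1/dT2)
LMTD = (137 - 73) / ln(137/73)
LMTD = 101.66 K


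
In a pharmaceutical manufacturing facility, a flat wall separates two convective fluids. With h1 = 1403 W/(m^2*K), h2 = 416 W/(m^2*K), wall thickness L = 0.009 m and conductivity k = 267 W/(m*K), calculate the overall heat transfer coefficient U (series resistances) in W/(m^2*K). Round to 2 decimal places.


1/U = 1/h1 + L/k + 1/h2
1/U = 1/1403 + 0.009/267 + 1/416
1/U = 0.0007127584 + 3.37079e-05 + 0.0024038462
1/U = 0.0031503125
U = 317.43 W/(m^2*K)


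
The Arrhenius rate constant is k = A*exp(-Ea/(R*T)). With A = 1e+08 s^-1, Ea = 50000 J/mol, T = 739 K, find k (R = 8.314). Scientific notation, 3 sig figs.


k = A * exp(-Ea/(R*T))
k = 1e+08 * exp(-50000 / (8.314 * 739))
k = 1e+08 * exp(-8.13796)
k = 2.92e+04


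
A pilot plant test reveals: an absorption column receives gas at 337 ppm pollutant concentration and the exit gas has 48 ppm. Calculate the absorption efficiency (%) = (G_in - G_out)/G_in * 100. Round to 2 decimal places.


Efficiency = (G_in - G_out) / G_in * 100%
Efficiency = (337 - 48) / 337 * 100
Efficiency = 289 / 337 * 100
Efficiency = 85.76%


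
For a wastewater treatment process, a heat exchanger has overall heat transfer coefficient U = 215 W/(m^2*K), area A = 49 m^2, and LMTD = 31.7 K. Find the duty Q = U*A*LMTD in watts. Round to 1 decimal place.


Q = U * A * LMTD
Q = 215 * 49 * 31.7
Q = 333959.5 W


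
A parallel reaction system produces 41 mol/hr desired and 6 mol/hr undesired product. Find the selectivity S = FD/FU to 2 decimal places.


S = desired product rate / undesired product rate
S = 41 / 6
S = 6.83


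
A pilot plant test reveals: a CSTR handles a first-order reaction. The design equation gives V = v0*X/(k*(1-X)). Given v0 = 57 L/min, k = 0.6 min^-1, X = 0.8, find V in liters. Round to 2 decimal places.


V = v0 * X / (k * (1 - X))
V = 57 * 0.8 / (0.6 * (1 - 0.8))
V = 45.6 / (0.6 * 0.2)
V = 45.6 / 0.12
V = 380.00 L


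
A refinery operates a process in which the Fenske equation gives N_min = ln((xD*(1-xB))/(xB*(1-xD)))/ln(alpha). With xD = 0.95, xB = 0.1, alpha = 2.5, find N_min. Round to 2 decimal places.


N_min = ln((xD*(1-xB))/(xB*(1-xD))) / ln(alpha)
Numerator inside ln: 0.855 / 0.005 = 171.0
ln(171.0) = 5.141664
ln(alpha) = ln(2.5) = 0.916291
N_min = 5.141664 / 0.916291 = 5.61


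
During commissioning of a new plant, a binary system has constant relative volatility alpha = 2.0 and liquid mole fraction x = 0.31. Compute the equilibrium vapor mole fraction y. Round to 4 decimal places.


y = alpha*x / (1 + (alpha-1)*x)
y = 2.0*0.31 / (1 + (2.0-1)*0.31)
y = 0.62 / (1 + 0.31)
y = 0.62 / 1.31
y = 0.4733


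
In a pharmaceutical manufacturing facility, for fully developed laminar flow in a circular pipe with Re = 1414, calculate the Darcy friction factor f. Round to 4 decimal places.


f = 64 / Re
f = 64 / 1414
f = 0.0453


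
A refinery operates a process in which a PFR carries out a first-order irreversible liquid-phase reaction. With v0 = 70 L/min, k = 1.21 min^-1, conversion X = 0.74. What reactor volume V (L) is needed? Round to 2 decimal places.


V = (v0/k) * ln(1/(1-X))
V = (70/1.21) * ln(1/(1-0.74))
V = 57.85124 * ln(3.846154)
V = 57.85124 * 1.347074
V = 77.93 L


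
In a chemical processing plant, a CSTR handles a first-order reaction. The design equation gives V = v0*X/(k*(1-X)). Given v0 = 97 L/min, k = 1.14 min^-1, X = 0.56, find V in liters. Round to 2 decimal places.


V = v0 * X / (k * (1 - X))
V = 97 * 0.56 / (1.14 * (1 - 0.56))
V = 54.32 / (1.14 * 0.44)
V = 54.32 / 0.5016
V = 108.29 L


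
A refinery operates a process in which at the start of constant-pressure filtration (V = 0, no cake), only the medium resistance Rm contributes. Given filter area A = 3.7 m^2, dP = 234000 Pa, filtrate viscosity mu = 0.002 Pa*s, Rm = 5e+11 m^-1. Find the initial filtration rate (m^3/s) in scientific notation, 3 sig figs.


rate = A * dP / (mu * Rm)
rate = 3.7 * 234000 / (0.002 * 5e+11)
rate = 865800.0 / 1.000e+09
rate = 8.66e-04 m^3/s


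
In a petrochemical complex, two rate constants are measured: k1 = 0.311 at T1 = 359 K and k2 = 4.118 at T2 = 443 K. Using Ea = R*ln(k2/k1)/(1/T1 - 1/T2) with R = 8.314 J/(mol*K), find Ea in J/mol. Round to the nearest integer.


Ea = R * ln(k2/k1) / (1/T1 - 1/T2)
ln(k2/k1) = ln(4.118/0.311) = 2.58333
1/T1 - 1/T2 = 1/359 - 1/443 = 0.000528178977
Ea = 8.314 * 2.58333 / 0.000528178977
Ea = 40664 J/mol


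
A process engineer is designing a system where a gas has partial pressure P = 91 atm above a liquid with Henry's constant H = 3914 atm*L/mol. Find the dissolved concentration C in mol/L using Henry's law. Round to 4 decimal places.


C = P / H
C = 91 / 3914
C = 0.0232 mol/L


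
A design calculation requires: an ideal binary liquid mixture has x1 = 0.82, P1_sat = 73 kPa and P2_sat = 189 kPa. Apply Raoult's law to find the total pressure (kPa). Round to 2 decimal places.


P = x1*P1_sat + x2*P2_sat
x2 = 1 - x1 = 1 - 0.82 = 0.18
P = 0.82*73 + 0.18*189
P = 59.86 + 34.02
P = 93.88 kPa


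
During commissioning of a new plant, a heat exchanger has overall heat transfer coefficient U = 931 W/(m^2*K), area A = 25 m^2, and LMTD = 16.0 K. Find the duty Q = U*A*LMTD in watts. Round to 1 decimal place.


Q = U * A * LMTD
Q = 931 * 25 * 16.0
Q = 372400.0 W


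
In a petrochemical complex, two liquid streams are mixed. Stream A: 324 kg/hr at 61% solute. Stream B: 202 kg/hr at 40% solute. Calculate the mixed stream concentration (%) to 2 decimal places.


Mass balance on solute: F1*x1 + F2*x2 = F3*x3
F3 = F1 + F2 = 324 + 202 = 526 kg/hr
x3 = (F1*x1 + F2*x2)/F3
x3 = (324*0.61 + 202*0.4) / 526
x3 = 52.94%


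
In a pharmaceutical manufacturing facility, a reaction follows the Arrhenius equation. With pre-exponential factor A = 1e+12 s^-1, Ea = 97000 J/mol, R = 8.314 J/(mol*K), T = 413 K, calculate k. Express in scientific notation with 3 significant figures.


k = A * exp(-Ea/(R*T))
k = 1e+12 * exp(-97000 / (8.314 * 413))
k = 1e+12 * exp(-28.249558)
k = 5.39e-01


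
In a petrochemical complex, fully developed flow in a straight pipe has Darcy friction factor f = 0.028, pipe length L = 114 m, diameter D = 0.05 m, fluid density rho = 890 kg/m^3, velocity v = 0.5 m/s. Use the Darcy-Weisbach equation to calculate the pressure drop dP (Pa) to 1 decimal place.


dP = f * (L/D) * (rho*v^2/2)
dP = 0.028 * (114/0.05) * (890*0.5^2/2)
L/D = 2280.0
rho*v^2/2 = 890*0.25/2 = 111.25
dP = 0.028 * 2280.0 * 111.25
dP = 7102.2 Pa


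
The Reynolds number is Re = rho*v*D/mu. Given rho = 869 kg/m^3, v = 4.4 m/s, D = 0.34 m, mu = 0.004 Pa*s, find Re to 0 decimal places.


Re = rho * v * D / mu
Re = 869 * 4.4 * 0.34 / 0.004
Re = 1300.024 / 0.004
Re = 325006


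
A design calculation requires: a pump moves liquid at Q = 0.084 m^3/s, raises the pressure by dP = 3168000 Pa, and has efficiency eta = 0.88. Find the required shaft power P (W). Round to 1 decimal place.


P = Q * dP / eta
P = 0.084 * 3168000 / 0.88
P = 266112.0 / 0.88
P = 302400.0 W


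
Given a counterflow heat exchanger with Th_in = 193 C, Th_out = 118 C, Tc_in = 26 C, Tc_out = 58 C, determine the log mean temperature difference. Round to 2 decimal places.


dT1 = Th_in - Tc_out = 193 - 58 = 135
dT2 = Th_out - Tc_in = 118 - 26 = 92
LMTD = (dT1 - dT2) / ln(dT1/dT2)
LMTD = (135 - 92) / ln(135/92)
LMTD = 112.13 K


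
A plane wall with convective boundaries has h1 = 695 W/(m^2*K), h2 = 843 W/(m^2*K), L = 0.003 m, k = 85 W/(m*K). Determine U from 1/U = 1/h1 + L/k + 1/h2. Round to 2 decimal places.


1/U = 1/h1 + L/k + 1/h2
1/U = 1/695 + 0.003/85 + 1/843
1/U = 0.0014388489 + 3.52941e-05 + 0.0011862396
1/U = 0.0026603826
U = 375.89 W/(m^2*K)


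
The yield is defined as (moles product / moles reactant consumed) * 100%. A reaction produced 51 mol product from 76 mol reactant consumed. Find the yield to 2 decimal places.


Yield = (moles product / moles consumed) * 100%
Yield = (51 / 76) * 100
Yield = 0.6711 * 100
Yield = 67.11%


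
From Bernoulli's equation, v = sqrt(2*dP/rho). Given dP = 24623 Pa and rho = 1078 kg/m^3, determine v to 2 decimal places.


v = sqrt(2*dP/rho)
v = sqrt(2*24623/1078)
v = sqrt(45.682746)
v = 6.76 m/s


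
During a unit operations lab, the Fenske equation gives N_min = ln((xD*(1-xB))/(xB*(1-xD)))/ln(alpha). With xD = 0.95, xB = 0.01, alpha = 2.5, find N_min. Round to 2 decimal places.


N_min = ln((xD*(1-xB))/(xB*(1-xD))) / ln(alpha)
Numerator inside ln: 0.9405 / 0.0005 = 1881.0
ln(1881.0) = 7.539559
ln(alpha) = ln(2.5) = 0.916291
N_min = 7.539559 / 0.916291 = 8.23


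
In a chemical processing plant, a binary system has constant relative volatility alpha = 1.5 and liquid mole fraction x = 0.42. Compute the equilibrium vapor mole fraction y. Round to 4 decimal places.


y = alpha*x / (1 + (alpha-1)*x)
y = 1.5*0.42 / (1 + (1.5-1)*0.42)
y = 0.63 / (1 + 0.21)
y = 0.63 / 1.21
y = 0.5207


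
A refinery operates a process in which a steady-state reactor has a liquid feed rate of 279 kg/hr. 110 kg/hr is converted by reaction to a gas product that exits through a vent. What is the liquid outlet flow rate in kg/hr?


Steady-state mass balance on the main outlet: F_out = F_in - F_removed
F_out = 279 - 110
F_out = 169 kg/hr


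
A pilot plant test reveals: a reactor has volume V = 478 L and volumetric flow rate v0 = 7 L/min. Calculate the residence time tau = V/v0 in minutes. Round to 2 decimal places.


tau = V / v0
tau = 478 / 7
tau = 68.29 min


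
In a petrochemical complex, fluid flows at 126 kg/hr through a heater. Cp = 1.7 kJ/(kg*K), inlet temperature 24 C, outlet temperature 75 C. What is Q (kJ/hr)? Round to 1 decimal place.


Q = m_dot * Cp * (T2 - T1)
Q = 126 * 1.7 * (75 - 24)
Q = 126 * 1.7 * 51
Q = 10924.2 kJ/hr


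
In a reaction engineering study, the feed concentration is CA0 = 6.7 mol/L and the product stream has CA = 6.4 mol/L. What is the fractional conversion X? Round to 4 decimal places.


X = (CA0 - CA) / CA0
X = (6.7 - 6.4) / 6.7
X = 0.3 / 6.7
X = 0.0448


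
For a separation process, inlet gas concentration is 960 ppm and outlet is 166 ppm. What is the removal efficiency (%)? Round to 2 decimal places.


Efficiency = (G_in - G_out) / G_in * 100%
Efficiency = (960 - 166) / 960 * 100
Efficiency = 794 / 960 * 100
Efficiency = 82.71%


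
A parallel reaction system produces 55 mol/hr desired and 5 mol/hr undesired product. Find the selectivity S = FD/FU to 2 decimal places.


S = desired product rate / undesired product rate
S = 55 / 5
S = 11.00


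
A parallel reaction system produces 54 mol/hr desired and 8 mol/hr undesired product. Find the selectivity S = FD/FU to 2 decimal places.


S = desired product rate / undesired product rate
S = 54 / 8
S = 6.75


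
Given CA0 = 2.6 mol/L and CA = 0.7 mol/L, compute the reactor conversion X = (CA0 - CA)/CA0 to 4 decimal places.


X = (CA0 - CA) / CA0
X = (2.6 - 0.7) / 2.6
X = 1.9 / 2.6
X = 0.7308


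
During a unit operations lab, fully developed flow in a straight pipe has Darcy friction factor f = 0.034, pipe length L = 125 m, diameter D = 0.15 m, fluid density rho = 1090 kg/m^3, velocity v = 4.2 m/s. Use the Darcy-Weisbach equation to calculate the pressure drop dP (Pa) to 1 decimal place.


dP = f * (L/D) * (rho*v^2/2)
dP = 0.034 * (125/0.15) * (1090*4.2^2/2)
L/D = 833.33333333
rho*v^2/2 = 1090*17.64/2 = 9613.8
dP = 0.034 * 833.33333333 * 9613.8
dP = 272391.0 Pa


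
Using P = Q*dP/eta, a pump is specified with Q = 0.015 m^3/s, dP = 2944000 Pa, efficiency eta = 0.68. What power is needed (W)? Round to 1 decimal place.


P = Q * dP / eta
P = 0.015 * 2944000 / 0.68
P = 44160.0 / 0.68
P = 64941.2 W


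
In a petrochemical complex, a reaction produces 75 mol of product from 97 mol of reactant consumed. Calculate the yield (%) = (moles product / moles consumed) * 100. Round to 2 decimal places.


Yield = (moles product / moles consumed) * 100%
Yield = (75 / 97) * 100
Yield = 0.7732 * 100
Yield = 77.32%


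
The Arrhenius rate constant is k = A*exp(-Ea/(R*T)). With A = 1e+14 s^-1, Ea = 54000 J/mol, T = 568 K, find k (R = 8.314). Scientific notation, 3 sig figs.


k = A * exp(-Ea/(R*T))
k = 1e+14 * exp(-54000 / (8.314 * 568))
k = 1e+14 * exp(-11.43498)
k = 1.08e+09


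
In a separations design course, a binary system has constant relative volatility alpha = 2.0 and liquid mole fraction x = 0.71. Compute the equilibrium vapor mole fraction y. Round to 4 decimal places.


y = alpha*x / (1 + (alpha-1)*x)
y = 2.0*0.71 / (1 + (2.0-1)*0.71)
y = 1.42 / (1 + 0.71)
y = 1.42 / 1.71
y = 0.8304


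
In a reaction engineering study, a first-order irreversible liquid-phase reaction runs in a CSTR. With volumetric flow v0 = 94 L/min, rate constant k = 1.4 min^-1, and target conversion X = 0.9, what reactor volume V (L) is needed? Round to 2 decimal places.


V = v0 * X / (k * (1 - X))
V = 94 * 0.9 / (1.4 * (1 - 0.9))
V = 84.6 / (1.4 * 0.1)
V = 84.6 / 0.14
V = 604.29 L


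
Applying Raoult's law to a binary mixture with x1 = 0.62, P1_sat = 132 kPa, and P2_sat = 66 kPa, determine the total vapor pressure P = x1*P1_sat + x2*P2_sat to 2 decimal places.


P = x1*P1_sat + x2*P2_sat
x2 = 1 - x1 = 1 - 0.62 = 0.38
P = 0.62*132 + 0.38*66
P = 81.84 + 25.08
P = 106.92 kPa


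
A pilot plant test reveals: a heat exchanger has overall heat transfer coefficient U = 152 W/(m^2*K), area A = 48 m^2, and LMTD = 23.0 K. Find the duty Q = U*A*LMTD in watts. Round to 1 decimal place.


Q = U * A * LMTD
Q = 152 * 48 * 23.0
Q = 167808.0 W


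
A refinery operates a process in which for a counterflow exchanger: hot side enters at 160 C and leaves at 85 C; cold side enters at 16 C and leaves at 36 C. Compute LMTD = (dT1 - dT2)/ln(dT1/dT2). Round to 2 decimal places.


dT1 = Th_in - Tc_out = 160 - 36 = 124
dT2 = Th_out - Tc_in = 85 - 16 = 69
LMTD = (dT1 - dT2) / ln(dT1/dT2)
LMTD = (124 - 69) / ln(124/69)
LMTD = 93.83 K


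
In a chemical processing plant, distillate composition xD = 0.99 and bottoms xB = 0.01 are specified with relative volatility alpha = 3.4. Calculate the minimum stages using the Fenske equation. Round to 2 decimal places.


N_min = ln((xD*(1-xB))/(xB*(1-xD))) / ln(alpha)
Numerator inside ln: 0.9801 / 0.0001 = 9801.0
ln(9801.0) = 9.19024
ln(alpha) = ln(3.4) = 1.223775
N_min = 9.19024 / 1.223775 = 7.51


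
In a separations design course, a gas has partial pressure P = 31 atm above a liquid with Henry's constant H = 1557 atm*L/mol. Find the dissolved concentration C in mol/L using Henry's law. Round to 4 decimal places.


C = P / H
C = 31 / 1557
C = 0.0199 mol/L


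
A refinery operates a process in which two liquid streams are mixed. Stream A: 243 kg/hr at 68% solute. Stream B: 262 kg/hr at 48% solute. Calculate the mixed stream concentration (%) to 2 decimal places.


Mass balance on solute: F1*x1 + F2*x2 = F3*x3
F3 = F1 + F2 = 243 + 262 = 505 kg/hr
x3 = (F1*x1 + F2*x2)/F3
x3 = (243*0.68 + 262*0.48) / 505
x3 = 57.62%


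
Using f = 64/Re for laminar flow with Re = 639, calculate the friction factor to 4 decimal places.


f = 64 / Re
f = 64 / 639
f = 0.1002


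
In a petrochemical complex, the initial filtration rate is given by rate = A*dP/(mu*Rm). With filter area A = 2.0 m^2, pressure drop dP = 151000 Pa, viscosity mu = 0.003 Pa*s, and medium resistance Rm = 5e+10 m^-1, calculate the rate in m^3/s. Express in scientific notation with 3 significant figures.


rate = A * dP / (mu * Rm)
rate = 2.0 * 151000 / (0.003 * 5e+10)
rate = 302000.0 / 1.500e+08
rate = 2.01e-03 m^3/s


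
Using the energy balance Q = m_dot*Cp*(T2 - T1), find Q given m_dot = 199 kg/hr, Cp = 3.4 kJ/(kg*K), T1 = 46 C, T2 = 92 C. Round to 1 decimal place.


Q = m_dot * Cp * (T2 - T1)
Q = 199 * 3.4 * (92 - 46)
Q = 199 * 3.4 * 46
Q = 31123.6 kJ/hr


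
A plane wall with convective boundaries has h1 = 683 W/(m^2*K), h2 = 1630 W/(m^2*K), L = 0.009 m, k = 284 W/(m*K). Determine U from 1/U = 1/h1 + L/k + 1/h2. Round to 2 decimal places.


1/U = 1/h1 + L/k + 1/h2
1/U = 1/683 + 0.009/284 + 1/1630
1/U = 0.0014641288 + 3.16901e-05 + 0.0006134969
1/U = 0.0021093158
U = 474.09 W/(m^2*K)


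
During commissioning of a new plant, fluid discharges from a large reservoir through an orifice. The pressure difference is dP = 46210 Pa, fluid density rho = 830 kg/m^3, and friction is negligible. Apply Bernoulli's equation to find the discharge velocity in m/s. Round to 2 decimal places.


v = sqrt(2*dP/rho)
v = sqrt(2*46210/830)
v = sqrt(111.349398)
v = 10.55 m/s


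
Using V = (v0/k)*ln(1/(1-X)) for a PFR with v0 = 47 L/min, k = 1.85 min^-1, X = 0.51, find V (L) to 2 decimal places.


V = (v0/k) * ln(1/(1-X))
V = (47/1.85) * ln(1/(1-0.51))
V = 25.405405 * ln(2.040816)
V = 25.405405 * 0.71335
V = 18.12 L


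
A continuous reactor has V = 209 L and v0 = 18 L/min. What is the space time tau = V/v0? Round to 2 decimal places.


tau = V / v0
tau = 209 / 18
tau = 11.61 min


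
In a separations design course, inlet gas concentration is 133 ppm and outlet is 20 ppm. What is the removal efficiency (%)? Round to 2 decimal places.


Efficiency = (G_in - G_out) / G_in * 100%
Efficiency = (133 - 20) / 133 * 100
Efficiency = 113 / 133 * 100
Efficiency = 84.96%


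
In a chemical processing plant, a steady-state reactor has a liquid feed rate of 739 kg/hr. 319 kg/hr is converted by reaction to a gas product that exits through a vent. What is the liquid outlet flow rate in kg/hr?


Steady-state mass balance on the main outlet: F_out = F_in - F_removed
F_out = 739 - 319
F_out = 420 kg/hr


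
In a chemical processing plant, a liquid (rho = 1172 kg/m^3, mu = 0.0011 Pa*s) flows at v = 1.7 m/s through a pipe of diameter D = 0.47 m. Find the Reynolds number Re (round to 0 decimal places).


Re = rho * v * D / mu
Re = 1172 * 1.7 * 0.47 / 0.0011
Re = 936.428 / 0.0011
Re = 851298


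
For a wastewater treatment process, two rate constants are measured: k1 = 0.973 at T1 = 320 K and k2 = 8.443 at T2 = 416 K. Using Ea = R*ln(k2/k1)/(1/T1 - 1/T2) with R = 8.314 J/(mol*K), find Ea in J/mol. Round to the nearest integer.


Ea = R * ln(k2/k1) / (1/T1 - 1/T2)
ln(k2/k1) = ln(8.443/0.973) = 2.1607089
1/T1 - 1/T2 = 1/320 - 1/416 = 0.000721153846
Ea = 8.314 * 2.1607089 / 0.000721153846
Ea = 24910 J/mol


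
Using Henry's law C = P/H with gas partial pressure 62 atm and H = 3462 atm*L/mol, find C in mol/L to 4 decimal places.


C = P / H
C = 62 / 3462
C = 0.0179 mol/L


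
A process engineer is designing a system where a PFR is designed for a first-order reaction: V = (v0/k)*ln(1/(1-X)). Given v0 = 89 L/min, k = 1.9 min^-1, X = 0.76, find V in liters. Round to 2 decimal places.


V = (v0/k) * ln(1/(1-X))
V = (89/1.9) * ln(1/(1-0.76))
V = 46.842105 * ln(4.166667)
V = 46.842105 * 1.427116
V = 66.85 L


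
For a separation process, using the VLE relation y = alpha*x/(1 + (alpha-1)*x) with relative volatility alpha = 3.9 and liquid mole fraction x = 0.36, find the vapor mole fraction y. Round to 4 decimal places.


y = alpha*x / (1 + (alpha-1)*x)
y = 3.9*0.36 / (1 + (3.9-1)*0.36)
y = 1.404 / (1 + 1.044)
y = 1.404 / 2.044
y = 0.6869


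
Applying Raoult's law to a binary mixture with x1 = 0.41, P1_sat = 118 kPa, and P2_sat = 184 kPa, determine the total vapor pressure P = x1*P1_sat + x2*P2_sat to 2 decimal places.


P = x1*P1_sat + x2*P2_sat
x2 = 1 - x1 = 1 - 0.41 = 0.59
P = 0.41*118 + 0.59*184
P = 48.38 + 108.56
P = 156.94 kPa


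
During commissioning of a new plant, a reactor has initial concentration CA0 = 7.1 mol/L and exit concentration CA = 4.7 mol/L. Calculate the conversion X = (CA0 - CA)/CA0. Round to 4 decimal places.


X = (CA0 - CA) / CA0
X = (7.1 - 4.7) / 7.1
X = 2.4 / 7.1
X = 0.3380


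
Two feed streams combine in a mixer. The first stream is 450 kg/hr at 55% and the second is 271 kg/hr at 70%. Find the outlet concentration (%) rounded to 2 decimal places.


Mass balance on solute: F1*x1 + F2*x2 = F3*x3
F3 = F1 + F2 = 450 + 271 = 721 kg/hr
x3 = (F1*x1 + F2*x2)/F3
x3 = (450*0.55 + 271*0.7) / 721
x3 = 60.64%


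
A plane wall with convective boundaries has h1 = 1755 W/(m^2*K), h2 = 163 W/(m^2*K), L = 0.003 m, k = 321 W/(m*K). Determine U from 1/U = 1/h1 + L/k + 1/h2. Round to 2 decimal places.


1/U = 1/h1 + L/k + 1/h2
1/U = 1/1755 + 0.003/321 + 1/163
1/U = 0.0005698006 + 9.3458e-06 + 0.0061349693
1/U = 0.0067141157
U = 148.94 W/(m^2*K)


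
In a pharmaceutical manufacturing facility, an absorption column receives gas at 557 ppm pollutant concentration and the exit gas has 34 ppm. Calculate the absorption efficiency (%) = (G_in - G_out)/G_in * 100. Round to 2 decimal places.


Efficiency = (G_in - G_out) / G_in * 100%
Efficiency = (557 - 34) / 557 * 100
Efficiency = 523 / 557 * 100
Efficiency = 93.90%


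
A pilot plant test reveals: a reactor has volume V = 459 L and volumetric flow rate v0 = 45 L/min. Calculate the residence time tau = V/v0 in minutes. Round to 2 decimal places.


tau = V / v0
tau = 459 / 45
tau = 10.20 min


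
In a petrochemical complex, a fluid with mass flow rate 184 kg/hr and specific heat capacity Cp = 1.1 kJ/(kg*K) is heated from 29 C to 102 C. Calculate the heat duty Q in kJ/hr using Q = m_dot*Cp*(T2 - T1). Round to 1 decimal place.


Q = m_dot * Cp * (T2 - T1)
Q = 184 * 1.1 * (102 - 29)
Q = 184 * 1.1 * 73
Q = 14775.2 kJ/hr


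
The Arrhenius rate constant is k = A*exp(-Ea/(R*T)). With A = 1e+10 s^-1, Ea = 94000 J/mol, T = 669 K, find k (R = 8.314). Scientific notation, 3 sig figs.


k = A * exp(-Ea/(R*T))
k = 1e+10 * exp(-94000 / (8.314 * 669))
k = 1e+10 * exp(-16.900195)
k = 4.57e+02


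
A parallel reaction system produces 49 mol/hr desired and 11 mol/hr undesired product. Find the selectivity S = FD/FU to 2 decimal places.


S = desired product rate / undesired product rate
S = 49 / 11
S = 4.45


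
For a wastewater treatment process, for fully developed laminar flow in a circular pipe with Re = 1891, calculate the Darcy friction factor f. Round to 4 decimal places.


f = 64 / Re
f = 64 / 1891
f = 0.0338


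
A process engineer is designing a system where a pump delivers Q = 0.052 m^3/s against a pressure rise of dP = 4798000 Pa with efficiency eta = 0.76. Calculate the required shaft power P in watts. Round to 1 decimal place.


P = Q * dP / eta
P = 0.052 * 4798000 / 0.76
P = 249496.0 / 0.76
P = 328284.2 W


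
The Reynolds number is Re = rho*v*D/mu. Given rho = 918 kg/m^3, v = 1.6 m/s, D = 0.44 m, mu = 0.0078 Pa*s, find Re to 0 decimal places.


Re = rho * v * D / mu
Re = 918 * 1.6 * 0.44 / 0.0078
Re = 646.272 / 0.0078
Re = 82855


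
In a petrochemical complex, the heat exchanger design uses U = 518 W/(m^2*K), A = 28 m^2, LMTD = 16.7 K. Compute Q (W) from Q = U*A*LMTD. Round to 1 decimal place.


Q = U * A * LMTD
Q = 518 * 28 * 16.7
Q = 242216.8 W


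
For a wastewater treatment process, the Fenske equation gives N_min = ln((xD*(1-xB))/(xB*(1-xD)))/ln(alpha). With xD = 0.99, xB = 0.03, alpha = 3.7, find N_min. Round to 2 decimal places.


N_min = ln((xD*(1-xB))/(xB*(1-xD))) / ln(alpha)
Numerator inside ln: 0.9603 / 0.0003 = 3201.0
ln(3201.0) = 8.071219
ln(alpha) = ln(3.7) = 1.308333
N_min = 8.071219 / 1.308333 = 6.17


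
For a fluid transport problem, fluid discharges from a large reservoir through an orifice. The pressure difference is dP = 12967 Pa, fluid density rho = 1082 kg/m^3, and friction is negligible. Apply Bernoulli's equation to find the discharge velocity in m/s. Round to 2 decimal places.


v = sqrt(2*dP/rho)
v = sqrt(2*12967/1082)
v = sqrt(23.968577)
v = 4.90 m/s


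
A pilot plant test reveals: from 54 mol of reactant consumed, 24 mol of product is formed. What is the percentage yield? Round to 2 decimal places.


Yield = (moles product / moles consumed) * 100%
Yield = (24 / 54) * 100
Yield = 0.4444 * 100
Yield = 44.44%


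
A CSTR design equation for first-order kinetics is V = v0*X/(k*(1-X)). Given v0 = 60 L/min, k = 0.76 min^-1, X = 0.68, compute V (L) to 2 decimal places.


V = v0 * X / (k * (1 - X))
V = 60 * 0.68 / (0.76 * (1 - 0.68))
V = 40.8 / (0.76 * 0.32)
V = 40.8 / 0.2432
V = 167.76 L


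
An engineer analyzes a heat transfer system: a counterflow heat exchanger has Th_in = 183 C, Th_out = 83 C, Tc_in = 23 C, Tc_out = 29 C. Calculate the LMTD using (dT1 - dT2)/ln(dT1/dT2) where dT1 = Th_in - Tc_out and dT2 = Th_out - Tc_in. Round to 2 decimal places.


dT1 = Th_in - Tc_out = 183 - 29 = 154
dT2 = Th_out - Tc_in = 83 - 23 = 60
LMTD = (dT1 - dT2) / ln(dT1/dT2)
LMTD = (154 - 60) / ln(154/60)
LMTD = 99.72 K


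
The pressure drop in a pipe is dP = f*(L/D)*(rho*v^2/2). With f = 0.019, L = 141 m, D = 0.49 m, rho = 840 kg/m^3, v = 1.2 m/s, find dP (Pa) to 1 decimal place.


dP = f * (L/D) * (rho*v^2/2)
dP = 0.019 * (141/0.49) * (840*1.2^2/2)
L/D = 287.75510204
rho*v^2/2 = 840*1.44/2 = 604.8
dP = 0.019 * 287.75510204 * 604.8
dP = 3306.7 Pa


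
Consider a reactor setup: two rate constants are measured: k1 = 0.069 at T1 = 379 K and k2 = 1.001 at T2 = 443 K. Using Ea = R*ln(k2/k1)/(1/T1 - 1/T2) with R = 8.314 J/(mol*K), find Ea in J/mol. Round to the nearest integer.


Ea = R * ln(k2/k1) / (1/T1 - 1/T2)
ln(k2/k1) = ln(1.001/0.069) = 2.6746483
1/T1 - 1/T2 = 1/379 - 1/443 = 0.000381186084
Ea = 8.314 * 2.6746483 / 0.000381186084
Ea = 58336 J/mol


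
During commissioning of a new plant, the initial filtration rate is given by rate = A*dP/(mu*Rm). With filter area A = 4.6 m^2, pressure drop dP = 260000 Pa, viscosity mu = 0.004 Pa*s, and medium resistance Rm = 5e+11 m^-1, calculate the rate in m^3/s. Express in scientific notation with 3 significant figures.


rate = A * dP / (mu * Rm)
rate = 4.6 * 260000 / (0.004 * 5e+11)
rate = 1196000.0 / 2.000e+09
rate = 5.98e-04 m^3/s


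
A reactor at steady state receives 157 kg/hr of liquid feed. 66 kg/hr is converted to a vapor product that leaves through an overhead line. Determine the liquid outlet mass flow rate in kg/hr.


Steady-state mass balance on the main outlet: F_out = F_in - F_removed
F_out = 157 - 66
F_out = 91 kg/hr


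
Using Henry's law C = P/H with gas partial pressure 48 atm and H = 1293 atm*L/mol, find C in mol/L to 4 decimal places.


C = P / H
C = 48 / 1293
C = 0.0371 mol/L


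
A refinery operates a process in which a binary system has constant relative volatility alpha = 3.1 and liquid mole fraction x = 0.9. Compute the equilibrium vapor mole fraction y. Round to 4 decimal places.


y = alpha*x / (1 + (alpha-1)*x)
y = 3.1*0.9 / (1 + (3.1-1)*0.9)
y = 2.79 / (1 + 1.89)
y = 2.79 / 2.89
y = 0.9654


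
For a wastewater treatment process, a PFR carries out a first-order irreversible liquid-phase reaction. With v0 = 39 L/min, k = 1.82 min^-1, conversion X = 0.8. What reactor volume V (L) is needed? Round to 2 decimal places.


V = (v0/k) * ln(1/(1-X))
V = (39/1.82) * ln(1/(1-0.8))
V = 21.428571 * ln(5.0)
V = 21.428571 * 1.609438
V = 34.49 L


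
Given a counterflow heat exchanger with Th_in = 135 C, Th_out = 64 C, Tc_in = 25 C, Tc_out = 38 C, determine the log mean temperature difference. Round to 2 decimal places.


dT1 = Th_in - Tc_out = 135 - 38 = 97
dT2 = Th_out - Tc_in = 64 - 25 = 39
LMTD = (dT1 - dT2) / ln(dT1/dT2)
LMTD = (97 - 39) / ln(97/39)
LMTD = 63.66 K


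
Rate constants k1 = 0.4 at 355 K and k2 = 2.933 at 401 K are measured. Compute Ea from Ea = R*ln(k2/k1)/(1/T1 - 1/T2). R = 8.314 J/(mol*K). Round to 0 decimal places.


Ea = R * ln(k2/k1) / (1/T1 - 1/T2)
ln(k2/k1) = ln(2.933/0.4) = 1.9923165
1/T1 - 1/T2 = 1/355 - 1/401 = 0.000323135822
Ea = 8.314 * 1.9923165 / 0.000323135822
Ea = 51261 J/mol


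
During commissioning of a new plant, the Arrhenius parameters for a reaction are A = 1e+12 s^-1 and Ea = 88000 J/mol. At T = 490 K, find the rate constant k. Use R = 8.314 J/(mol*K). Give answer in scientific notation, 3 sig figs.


k = A * exp(-Ea/(R*T))
k = 1e+12 * exp(-88000 / (8.314 * 490))
k = 1e+12 * exp(-21.601135)
k = 4.16e+02


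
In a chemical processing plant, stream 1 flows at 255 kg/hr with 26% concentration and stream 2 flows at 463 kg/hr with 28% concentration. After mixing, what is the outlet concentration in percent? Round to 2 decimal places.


Mass balance on solute: F1*x1 + F2*x2 = F3*x3
F3 = F1 + F2 = 255 + 463 = 718 kg/hr
x3 = (F1*x1 + F2*x2)/F3
x3 = (255*0.26 + 463*0.28) / 718
x3 = 27.29%


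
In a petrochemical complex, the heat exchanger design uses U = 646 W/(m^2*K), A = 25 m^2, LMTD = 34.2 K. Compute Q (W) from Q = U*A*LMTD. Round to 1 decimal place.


Q = U * A * LMTD
Q = 646 * 25 * 34.2
Q = 552330.0 W


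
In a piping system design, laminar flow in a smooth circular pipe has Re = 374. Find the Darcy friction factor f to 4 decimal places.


f = 64 / Re
f = 64 / 374
f = 0.1711


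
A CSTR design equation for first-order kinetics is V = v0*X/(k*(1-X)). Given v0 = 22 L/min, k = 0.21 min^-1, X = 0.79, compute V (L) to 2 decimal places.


V = v0 * X / (k * (1 - X))
V = 22 * 0.79 / (0.21 * (1 - 0.79))
V = 17.38 / (0.21 * 0.21)
V = 17.38 / 0.0441
V = 394.10 L


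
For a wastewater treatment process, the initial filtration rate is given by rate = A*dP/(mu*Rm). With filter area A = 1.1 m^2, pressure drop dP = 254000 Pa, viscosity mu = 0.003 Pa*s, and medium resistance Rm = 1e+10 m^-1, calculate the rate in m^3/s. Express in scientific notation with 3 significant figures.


rate = A * dP / (mu * Rm)
rate = 1.1 * 254000 / (0.003 * 1e+10)
rate = 279400.0 / 3.000e+07
rate = 9.31e-03 m^3/s


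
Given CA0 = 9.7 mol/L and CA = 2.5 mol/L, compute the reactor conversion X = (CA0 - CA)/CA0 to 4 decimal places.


X = (CA0 - CA) / CA0
X = (9.7 - 2.5) / 9.7
X = 7.2 / 9.7
X = 0.7423


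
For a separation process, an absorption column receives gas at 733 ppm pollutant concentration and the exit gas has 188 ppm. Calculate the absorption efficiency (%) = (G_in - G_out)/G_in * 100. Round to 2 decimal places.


Efficiency = (G_in - G_out) / G_in * 100%
Efficiency = (733 - 188) / 733 * 100
Efficiency = 545 / 733 * 100
Efficiency = 74.35%
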